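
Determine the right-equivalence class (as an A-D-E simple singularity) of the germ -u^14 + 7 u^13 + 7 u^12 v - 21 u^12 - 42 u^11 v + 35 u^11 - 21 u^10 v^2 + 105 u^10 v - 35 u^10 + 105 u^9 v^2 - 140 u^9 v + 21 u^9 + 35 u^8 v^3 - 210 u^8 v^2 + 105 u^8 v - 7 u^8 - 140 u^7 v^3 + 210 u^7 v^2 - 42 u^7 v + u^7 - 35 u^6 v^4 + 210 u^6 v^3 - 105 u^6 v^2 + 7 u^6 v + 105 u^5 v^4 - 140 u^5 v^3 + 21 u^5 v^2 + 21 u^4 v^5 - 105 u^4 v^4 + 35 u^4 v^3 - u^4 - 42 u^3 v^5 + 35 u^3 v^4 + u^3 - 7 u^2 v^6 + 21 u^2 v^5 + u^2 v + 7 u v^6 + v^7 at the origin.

D_8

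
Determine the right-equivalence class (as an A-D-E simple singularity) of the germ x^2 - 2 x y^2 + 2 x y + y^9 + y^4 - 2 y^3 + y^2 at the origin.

The Hessian of f at 0 is [[2, 2], [2, 2]] with rank 1, so corank 1. A Groebner basis of the Jacobian ideal J(f) in C{x,y} is {x^4 + 4*x^3*y + 6*x^3 + 10*x^2*y + 5*x^2 + 6*x*y + x + y, -x + y^2 - y}; counting standard monomials gives mu = 8. Corank 1: A-series; mu = 8 gives A_8.

A_{8}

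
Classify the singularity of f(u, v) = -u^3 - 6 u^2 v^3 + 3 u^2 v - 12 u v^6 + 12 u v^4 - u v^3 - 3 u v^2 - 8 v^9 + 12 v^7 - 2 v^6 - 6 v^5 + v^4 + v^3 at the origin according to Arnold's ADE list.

E7

The Hessian of f at 0 is [[0, 0], [0, 0]] with rank 0, so corank 2. A Groebner basis of the Jacobian ideal J(f) in C{u,v} is {u^3 - 3*u^2*v - 6*u^2 + 12*u*v - 6*v^2, 3*u^2 + u*v^2 - 6*u*v + 3*v^2, 3*u^2 - 6*u*v + v^3 + 3*v^2}; counting standard monomials gives mu = 7. Corank 2; j^3 = -(u - v)^3 is a perfect cube, so E-series; the 4-jet and mu = 7 give E_7.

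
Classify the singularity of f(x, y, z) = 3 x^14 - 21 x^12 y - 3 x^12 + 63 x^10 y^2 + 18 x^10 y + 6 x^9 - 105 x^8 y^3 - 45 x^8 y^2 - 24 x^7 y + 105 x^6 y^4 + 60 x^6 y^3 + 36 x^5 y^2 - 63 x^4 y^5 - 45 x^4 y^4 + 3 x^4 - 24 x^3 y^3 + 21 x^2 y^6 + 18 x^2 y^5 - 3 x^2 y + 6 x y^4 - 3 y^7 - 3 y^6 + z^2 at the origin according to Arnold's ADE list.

D7

The Hessian of f at 0 has rank 1. Corank 2; j^3 = -3*x^2*y has shape L^2 M (L != M), so D-series; mu = 7 gives D_7.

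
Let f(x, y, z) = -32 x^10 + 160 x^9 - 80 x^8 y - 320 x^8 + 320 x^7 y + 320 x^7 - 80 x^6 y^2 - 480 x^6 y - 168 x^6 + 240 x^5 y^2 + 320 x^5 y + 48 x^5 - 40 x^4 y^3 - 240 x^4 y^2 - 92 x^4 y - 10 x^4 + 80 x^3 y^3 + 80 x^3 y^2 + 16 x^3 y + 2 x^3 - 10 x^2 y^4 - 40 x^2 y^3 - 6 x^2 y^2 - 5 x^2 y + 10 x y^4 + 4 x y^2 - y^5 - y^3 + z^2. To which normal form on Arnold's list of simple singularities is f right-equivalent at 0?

D_6

The Hessian of f at 0 has rank 1. Corank 2; j^3 = (x - y)^2*(2*x - y) has shape L^2 M (L != M), so D-series; mu = 6 gives D_6.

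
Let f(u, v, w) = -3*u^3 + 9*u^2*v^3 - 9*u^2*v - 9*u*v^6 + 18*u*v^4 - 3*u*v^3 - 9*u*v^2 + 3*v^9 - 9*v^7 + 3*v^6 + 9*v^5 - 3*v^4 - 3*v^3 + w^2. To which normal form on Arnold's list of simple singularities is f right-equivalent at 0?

E_{7}

The Hessian of f at 0 has rank 1. Corank 2; j^3 = -3*(u + v)^3 is a perfect cube, so E-series; the 4-jet and mu = 7 give E_7.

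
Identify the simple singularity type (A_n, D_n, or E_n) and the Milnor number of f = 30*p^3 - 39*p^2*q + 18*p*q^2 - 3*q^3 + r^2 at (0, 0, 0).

The Hessian of f at 0 is [[0, 0, 0], [0, 0, 0], [0, 0, 2]] with rank 1, so corank 2. A Groebner basis of the Jacobian ideal J(f) in C{p,q,r} is {q^3, p^2 - 3*q^2/11, p*q - 6*q^2/11, r}; counting standard monomials gives mu = 4. Corank 2; j^3 = 3*(2*p - q)*(5*p^2 - 4*p*q + q^2) splits into three distinct lines over C (the quadratic factor has nonzero discriminant), so D_4.

Type D_{4}, Milnor number mu = 4.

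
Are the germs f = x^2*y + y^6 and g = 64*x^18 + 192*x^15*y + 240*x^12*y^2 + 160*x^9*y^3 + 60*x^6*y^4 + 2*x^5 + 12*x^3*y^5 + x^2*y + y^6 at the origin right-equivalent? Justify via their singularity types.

The Hessian of f at 0 has rank 0. Corank 2; j^3 = x^2*y has shape L^2 M (L != M), so D-series; mu = 7 gives D_7. The Hessian of g at 0 has rank 0. Corank 2; j^3 = x^2*y has shape L^2 M (L != M), so D-series; mu = 7 gives D_7. Both have type D_7, hence right-equivalent.

Yes.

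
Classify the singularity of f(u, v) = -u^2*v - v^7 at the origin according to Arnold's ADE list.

D_8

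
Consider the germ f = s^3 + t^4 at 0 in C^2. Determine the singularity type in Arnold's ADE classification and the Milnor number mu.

Type E6, Milnor number mu = 6.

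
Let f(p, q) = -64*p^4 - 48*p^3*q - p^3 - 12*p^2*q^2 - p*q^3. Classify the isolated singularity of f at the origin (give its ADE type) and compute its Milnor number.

Type E_7, Milnor number mu = 7.

The Hessian of f at 0 has rank 0. Corank 2; j^3 = -p^3 is a perfect cube, so E-series; the 4-jet and mu = 7 give E_7.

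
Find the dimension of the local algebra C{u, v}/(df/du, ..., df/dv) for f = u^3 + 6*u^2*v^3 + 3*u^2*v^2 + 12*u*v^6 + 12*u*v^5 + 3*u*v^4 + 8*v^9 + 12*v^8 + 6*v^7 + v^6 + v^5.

8

The Hessian of f at 0 has rank 0. Corank 2; j^3 = u^3 is a perfect cube, so E-series; the 5-jet and mu = 8 give E_8.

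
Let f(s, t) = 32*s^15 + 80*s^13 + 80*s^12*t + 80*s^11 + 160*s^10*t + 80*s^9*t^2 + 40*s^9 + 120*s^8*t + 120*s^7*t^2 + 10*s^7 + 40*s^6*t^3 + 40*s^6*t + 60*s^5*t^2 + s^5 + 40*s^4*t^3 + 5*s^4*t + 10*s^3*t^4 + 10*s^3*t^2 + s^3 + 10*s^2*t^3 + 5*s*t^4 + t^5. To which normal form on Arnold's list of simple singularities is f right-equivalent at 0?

The Hessian of f at 0 has rank 0. Corank 2; j^3 = s^3 is a perfect cube, so E-series; the 5-jet and mu = 8 give E_8.

E_{8}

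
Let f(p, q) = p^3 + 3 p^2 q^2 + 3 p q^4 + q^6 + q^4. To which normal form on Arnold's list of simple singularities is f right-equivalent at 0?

The Hessian of f at 0 has rank 0. Corank 2; j^3 = p^3 is a perfect cube, so E-series; the 4-jet and mu = 6 give E_6.

E_{6}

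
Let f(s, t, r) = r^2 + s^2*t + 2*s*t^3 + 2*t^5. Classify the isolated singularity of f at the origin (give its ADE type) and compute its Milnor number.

Type D_6, Milnor number mu = 6.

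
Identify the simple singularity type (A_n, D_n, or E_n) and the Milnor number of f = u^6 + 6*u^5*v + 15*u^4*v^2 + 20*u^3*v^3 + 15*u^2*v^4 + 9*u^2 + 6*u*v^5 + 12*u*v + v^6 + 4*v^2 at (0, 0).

The Hessian of f at 0 is [[18, 12], [12, 8]] with rank 1, so corank 1. A Groebner basis of the Jacobian ideal J(f) in C{u,v} is {v^5, u + 2*v/3}; counting standard monomials gives mu = 5. Corank 1: A-series; mu = 5 gives A_5.

Type A_5, Milnor number mu = 5.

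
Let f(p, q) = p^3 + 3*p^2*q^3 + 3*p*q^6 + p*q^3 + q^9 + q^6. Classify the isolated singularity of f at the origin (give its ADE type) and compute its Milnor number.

Type E_{7}, Milnor number mu = 7.

The Hessian of f at 0 has rank 0. Corank 2; j^3 = p^3 is a perfect cube, so E-series; the 4-jet and mu = 7 give E_7.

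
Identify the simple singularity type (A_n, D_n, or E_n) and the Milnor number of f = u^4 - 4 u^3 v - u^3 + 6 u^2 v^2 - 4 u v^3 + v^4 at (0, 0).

The Hessian of f at 0 has rank 0. Corank 2; j^3 = -u^3 is a perfect cube, so E-series; the 4-jet and mu = 6 give E_6.

Type E_6, Milnor number mu = 6.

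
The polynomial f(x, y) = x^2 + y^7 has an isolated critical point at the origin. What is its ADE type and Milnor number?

The Hessian of f at 0 is [[2, 0], [0, 0]] with rank 1, so corank 1. A Groebner basis of the Jacobian ideal J(f) in C{x,y} is {y^6, x}; counting standard monomials gives mu = 6. Corank 1: A-series; mu = 6 gives A_6.

Type A_{6}, Milnor number mu = 6.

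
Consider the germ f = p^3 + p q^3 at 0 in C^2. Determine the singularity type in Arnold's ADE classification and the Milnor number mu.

The Hessian of f at 0 has rank 0. Corank 2; j^3 = p^3 is a perfect cube, so E-series; the 4-jet and mu = 7 give E_7.

Type E_7, Milnor number mu = 7.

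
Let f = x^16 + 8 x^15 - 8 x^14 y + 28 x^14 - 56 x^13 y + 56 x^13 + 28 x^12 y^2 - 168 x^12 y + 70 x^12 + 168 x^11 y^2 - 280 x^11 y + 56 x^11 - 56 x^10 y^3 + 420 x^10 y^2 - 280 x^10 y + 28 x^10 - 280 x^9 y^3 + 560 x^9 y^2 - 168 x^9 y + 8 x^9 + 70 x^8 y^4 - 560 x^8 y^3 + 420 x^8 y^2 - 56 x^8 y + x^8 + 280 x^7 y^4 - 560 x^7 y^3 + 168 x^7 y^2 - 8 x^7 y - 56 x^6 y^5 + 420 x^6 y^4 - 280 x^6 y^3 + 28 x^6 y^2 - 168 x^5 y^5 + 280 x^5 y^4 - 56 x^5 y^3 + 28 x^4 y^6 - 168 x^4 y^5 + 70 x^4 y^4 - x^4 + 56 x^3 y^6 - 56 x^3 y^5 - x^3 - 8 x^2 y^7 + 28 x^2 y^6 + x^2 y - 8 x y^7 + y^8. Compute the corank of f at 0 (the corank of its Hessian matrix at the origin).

Hessian at 0 has rank 0.

2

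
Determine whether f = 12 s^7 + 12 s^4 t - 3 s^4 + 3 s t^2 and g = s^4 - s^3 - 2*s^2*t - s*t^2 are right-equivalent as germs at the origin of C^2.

Yes.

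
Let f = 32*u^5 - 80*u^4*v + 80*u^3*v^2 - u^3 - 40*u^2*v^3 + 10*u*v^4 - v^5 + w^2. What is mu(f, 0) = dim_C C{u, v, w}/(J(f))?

8

The Hessian of f at 0 has rank 1. Corank 2; j^3 = -u^3 is a perfect cube, so E-series; the 5-jet and mu = 8 give E_8.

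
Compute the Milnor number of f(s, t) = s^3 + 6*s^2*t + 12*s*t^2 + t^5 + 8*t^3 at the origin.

The Hessian of f at 0 is [[0, 0], [0, 0]] with rank 0, so corank 2. A Groebner basis of the Jacobian ideal J(f) in C{s,t} is {t^4, s^2 + 4*s*t + 4*t^2}; counting standard monomials gives mu = 8. Corank 2; j^3 = (s + 2*t)^3 is a perfect cube, so E-series; the 5-jet and mu = 8 give E_8.

8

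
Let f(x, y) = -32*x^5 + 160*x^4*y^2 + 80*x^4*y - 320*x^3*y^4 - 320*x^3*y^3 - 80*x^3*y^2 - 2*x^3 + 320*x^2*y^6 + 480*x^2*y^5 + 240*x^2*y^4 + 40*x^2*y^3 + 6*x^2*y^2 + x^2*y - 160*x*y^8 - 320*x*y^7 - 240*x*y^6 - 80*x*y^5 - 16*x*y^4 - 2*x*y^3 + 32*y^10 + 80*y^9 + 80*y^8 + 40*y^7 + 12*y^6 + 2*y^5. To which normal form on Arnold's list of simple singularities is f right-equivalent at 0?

D_{6}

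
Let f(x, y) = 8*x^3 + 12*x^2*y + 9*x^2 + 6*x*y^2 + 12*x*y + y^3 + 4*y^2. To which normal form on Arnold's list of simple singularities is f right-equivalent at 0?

The Hessian of f at 0 has rank 1. Corank 1: A-series; mu = 2 gives A_2.

A_{2}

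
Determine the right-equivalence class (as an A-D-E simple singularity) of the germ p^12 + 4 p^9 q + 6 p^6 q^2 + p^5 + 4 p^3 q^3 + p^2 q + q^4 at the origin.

The Hessian of f at 0 is [[0, 0], [0, 0]] with rank 0, so corank 2. A Groebner basis of the Jacobian ideal J(f) in C{p,q} is {p^3, p^2/4 + q^3, p*q}; counting standard monomials gives mu = 5. Corank 2; j^3 = p^2*q has shape L^2 M (L != M), so D-series; mu = 5 gives D_5.

D_5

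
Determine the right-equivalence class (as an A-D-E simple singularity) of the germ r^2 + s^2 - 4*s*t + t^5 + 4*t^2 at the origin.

The Hessian of f at 0 has rank 2. Corank 1: A-series; mu = 4 gives A_4.

A4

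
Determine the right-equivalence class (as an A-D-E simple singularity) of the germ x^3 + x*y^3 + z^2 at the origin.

E_{7}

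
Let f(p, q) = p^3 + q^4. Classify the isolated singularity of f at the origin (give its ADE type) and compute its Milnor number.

Type E_6, Milnor number mu = 6.

The Hessian of f at 0 has rank 0. Corank 2; j^3 = p^3 is a perfect cube, so E-series; the 4-jet and mu = 6 give E_6.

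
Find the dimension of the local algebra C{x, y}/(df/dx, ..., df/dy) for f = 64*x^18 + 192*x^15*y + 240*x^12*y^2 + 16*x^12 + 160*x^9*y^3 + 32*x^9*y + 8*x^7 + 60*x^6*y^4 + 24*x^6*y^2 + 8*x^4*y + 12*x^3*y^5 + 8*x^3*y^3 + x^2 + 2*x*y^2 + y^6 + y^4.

5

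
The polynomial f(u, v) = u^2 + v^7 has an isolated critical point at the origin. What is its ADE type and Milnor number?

Type A_6, Milnor number mu = 6.

The Hessian of f at 0 has rank 1. Corank 1: A-series; mu = 6 gives A_6.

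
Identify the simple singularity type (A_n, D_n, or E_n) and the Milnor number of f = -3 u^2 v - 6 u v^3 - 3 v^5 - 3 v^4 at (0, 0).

Type D_{5}, Milnor number mu = 5.

The Hessian of f at 0 is [[0, 0], [0, 0]] with rank 0, so corank 2. A Groebner basis of the Jacobian ideal J(f) in C{u,v} is {u*v^2, u*v + v^3, u^2 - 4*u*v}; counting standard monomials gives mu = 5. Corank 2; j^3 = -3*u^2*v has shape L^2 M (L != M), so D-series; mu = 5 gives D_5.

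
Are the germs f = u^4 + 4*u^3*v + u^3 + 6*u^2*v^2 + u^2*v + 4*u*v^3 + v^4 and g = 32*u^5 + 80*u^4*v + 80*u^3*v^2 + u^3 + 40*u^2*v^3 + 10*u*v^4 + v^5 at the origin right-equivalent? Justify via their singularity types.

No.

The Hessian of f at 0 has rank 0. Corank 2; j^3 = u^2*(u + v) has shape L^2 M (L != M), so D-series; mu = 5 gives D_5. The Hessian of g at 0 has rank 0. Corank 2; j^3 = u^3 is a perfect cube, so E-series; the 5-jet and mu = 8 give E_8. f is D_5 but g is E_8, hence not right-equivalent.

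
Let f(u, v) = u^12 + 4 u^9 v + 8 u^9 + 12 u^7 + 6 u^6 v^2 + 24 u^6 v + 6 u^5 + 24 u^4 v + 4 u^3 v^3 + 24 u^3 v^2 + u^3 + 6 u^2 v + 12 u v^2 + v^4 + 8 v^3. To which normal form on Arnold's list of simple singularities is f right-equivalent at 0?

The Hessian of f at 0 is [[0, 0], [0, 0]] with rank 0, so corank 2. A Groebner basis of the Jacobian ideal J(f) in C{u,v} is {v^3, u^2 + 4*u*v + 4*v^2}; counting standard monomials gives mu = 6. Corank 2; j^3 = (u + 2*v)^3 is a perfect cube, so E-series; the 4-jet and mu = 6 give E_6.

E_6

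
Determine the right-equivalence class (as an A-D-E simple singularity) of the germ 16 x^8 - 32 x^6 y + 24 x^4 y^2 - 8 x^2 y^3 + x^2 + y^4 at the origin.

The Hessian of f at 0 is [[2, 0], [0, 0]] with rank 1, so corank 1. A Groebner basis of the Jacobian ideal J(f) in C{x,y} is {y^3, x}; counting standard monomials gives mu = 3. Corank 1: A-series; mu = 3 gives A_3.

A3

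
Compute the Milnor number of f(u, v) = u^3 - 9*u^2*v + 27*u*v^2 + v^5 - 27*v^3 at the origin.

8

The Hessian of f at 0 is [[0, 0], [0, 0]] with rank 0, so corank 2. A Groebner basis of the Jacobian ideal J(f) in C{u,v} is {v^4, u^2 - 6*u*v + 9*v^2}; counting standard monomials gives mu = 8. Corank 2; j^3 = (u - 3*v)^3 is a perfect cube, so E-series; the 5-jet and mu = 8 give E_8.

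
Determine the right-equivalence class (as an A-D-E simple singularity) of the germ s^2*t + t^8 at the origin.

D9

The Hessian of f at 0 has rank 0. Corank 2; j^3 = s^2*t has shape L^2 M (L != M), so D-series; mu = 9 gives D_9.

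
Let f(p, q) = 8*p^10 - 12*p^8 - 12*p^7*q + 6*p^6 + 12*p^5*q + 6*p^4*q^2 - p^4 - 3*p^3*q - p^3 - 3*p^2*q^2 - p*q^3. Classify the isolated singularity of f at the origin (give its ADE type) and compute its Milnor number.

The Hessian of f at 0 is [[0, 0], [0, 0]] with rank 0, so corank 2. A Groebner basis of the Jacobian ideal J(f) in C{p,q} is {3*p^2 + q^4 + q^3, p^3, p^2*q - p^2 - q^3/3, 2*p^2 + p*q^2 + 2*q^3/3}; counting standard monomials gives mu = 7. Corank 2; j^3 = -p^3 is a perfect cube, so E-series; the 4-jet and mu = 7 give E_7.

Type E_7, Milnor number mu = 7.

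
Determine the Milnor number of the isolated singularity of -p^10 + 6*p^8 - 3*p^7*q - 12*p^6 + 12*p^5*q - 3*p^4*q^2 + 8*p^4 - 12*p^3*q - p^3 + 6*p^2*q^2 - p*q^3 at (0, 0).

7

The Hessian of f at 0 has rank 0. Corank 2; j^3 = -p^3 is a perfect cube, so E-series; the 4-jet and mu = 7 give E_7.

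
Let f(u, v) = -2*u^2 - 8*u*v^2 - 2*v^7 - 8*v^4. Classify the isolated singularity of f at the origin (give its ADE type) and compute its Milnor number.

The Hessian of f at 0 is [[-4, 0], [0, 0]] with rank 1, so corank 1. A Groebner basis of the Jacobian ideal J(f) in C{u,v} is {u^3, u/2 + v^2}; counting standard monomials gives mu = 6. Corank 1: A-series; mu = 6 gives A_6.

Type A_{6}, Milnor number mu = 6.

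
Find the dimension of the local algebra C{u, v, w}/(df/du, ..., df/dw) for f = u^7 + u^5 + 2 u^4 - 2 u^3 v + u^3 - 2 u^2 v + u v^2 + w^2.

8

The Hessian of f at 0 is [[0, 0, 0], [0, 0, 0], [0, 0, 2]] with rank 1, so corank 2. A Groebner basis of the Jacobian ideal J(f) in C{u,v,w} is {2*u^2/5 + u*v^3 + 9*u*v^2/5 - 3*u*v/5 - 8*v^3/5 + v^2/5, 17*u^2/20 + 49*u*v^2/20 - 7*u*v/5 + v^4 - 43*v^3/20 + 11*v^2/20, u^3 + u^2 - u*v, u^2*v + 7*u^2/20 - 21*u*v^2/20 - 2*u*v/5 + 7*v^3/20 + v^2/20, w}; counting standard monomials gives mu = 8. Corank 2; j^3 = u*(u - v)^2 has shape L^2 M (L != M), so D-series; mu = 8 gives D_8.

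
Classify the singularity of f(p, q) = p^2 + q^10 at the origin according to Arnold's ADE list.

The Hessian of f at 0 has rank 1. Corank 1: A-series; mu = 9 gives A_9.

A9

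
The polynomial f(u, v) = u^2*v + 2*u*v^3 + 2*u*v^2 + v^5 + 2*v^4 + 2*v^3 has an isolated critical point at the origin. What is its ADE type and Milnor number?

Type D_4, Milnor number mu = 4.

The Hessian of f at 0 has rank 0. Corank 2; j^3 = v*(u^2 + 2*u*v + 2*v^2) splits into three distinct lines over C (the quadratic factor has nonzero discriminant), so D_4.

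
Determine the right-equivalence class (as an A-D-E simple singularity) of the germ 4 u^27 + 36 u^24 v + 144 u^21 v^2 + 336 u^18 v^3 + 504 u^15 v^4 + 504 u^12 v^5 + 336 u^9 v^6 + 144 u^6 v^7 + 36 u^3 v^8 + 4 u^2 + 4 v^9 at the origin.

A_{8}

The Hessian of f at 0 has rank 1. Corank 1: A-series; mu = 8 gives A_8.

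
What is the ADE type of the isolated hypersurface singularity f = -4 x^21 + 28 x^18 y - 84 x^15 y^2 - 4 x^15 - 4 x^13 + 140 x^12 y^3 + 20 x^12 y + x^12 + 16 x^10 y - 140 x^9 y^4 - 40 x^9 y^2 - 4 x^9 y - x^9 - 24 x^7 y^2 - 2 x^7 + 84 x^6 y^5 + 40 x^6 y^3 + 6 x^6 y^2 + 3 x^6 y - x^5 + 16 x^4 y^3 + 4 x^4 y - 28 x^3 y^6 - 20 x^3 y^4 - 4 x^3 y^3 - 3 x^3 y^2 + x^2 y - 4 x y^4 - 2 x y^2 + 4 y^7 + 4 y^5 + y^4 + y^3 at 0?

D_{5}

The Hessian of f at 0 has rank 0. Corank 2; j^3 = y*(x - y)^2 has shape L^2 M (L != M), so D-series; mu = 5 gives D_5.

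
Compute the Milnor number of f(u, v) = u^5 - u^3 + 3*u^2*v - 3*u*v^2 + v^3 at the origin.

The Hessian of f at 0 has rank 0. Corank 2; j^3 = -(u - v)^3 is a perfect cube, so E-series; the 5-jet and mu = 8 give E_8.

8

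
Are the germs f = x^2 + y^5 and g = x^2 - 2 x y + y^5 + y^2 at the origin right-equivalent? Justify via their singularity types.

Yes.

The Hessian of f at 0 has rank 1. Corank 1: A-series; mu = 4 gives A_4. The Hessian of g at 0 has rank 1. Corank 1: A-series; mu = 4 gives A_4. Both have type A_4, hence right-equivalent.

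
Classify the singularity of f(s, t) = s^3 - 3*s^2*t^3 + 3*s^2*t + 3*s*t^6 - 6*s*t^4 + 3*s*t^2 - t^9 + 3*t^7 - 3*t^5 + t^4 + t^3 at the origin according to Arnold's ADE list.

E_6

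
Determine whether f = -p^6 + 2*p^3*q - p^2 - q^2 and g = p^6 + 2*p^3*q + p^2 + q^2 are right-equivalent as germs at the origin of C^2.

The Hessian of f at 0 has rank 2. Corank 0: nondegenerate Morse point, so A_1. The Hessian of g at 0 has rank 2. Corank 0: nondegenerate Morse point, so A_1. Both have type A_1, hence right-equivalent.

Yes.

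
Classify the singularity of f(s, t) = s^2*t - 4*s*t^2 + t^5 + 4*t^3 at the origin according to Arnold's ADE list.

The Hessian of f at 0 is [[0, 0], [0, 0]] with rank 0, so corank 2. A Groebner basis of the Jacobian ideal J(f) in C{s,t} is {s^2/5 + t^4 - 4*t^2/5, s^3 - 8*t^3, s*t - 2*t^2}; counting standard monomials gives mu = 6. Corank 2; j^3 = t*(s - 2*t)^2 has shape L^2 M (L != M), so D-series; mu = 6 gives D_6.

D_6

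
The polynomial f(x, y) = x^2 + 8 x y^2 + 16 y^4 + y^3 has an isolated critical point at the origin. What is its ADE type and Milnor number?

The Hessian of f at 0 has rank 1. Corank 1: A-series; mu = 2 gives A_2.

Type A_{2}, Milnor number mu = 2.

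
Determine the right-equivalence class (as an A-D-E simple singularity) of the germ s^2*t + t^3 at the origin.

The Hessian of f at 0 is [[0, 0], [0, 0]] with rank 0, so corank 2. A Groebner basis of the Jacobian ideal J(f) in C{s,t} is {t^3, s^2 + 3*t^2, s*t}; counting standard monomials gives mu = 4. Corank 2; j^3 = t*(s^2 + t^2) splits into three distinct lines over C (the quadratic factor has nonzero discriminant), so D_4.

D4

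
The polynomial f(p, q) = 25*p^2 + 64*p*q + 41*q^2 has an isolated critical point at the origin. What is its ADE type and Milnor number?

Type A_{1}, Milnor number mu = 1.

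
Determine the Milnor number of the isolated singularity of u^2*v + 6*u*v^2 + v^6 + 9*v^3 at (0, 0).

7

The Hessian of f at 0 has rank 0. Corank 2; j^3 = v*(u + 3*v)^2 has shape L^2 M (L != M), so D-series; mu = 7 gives D_7.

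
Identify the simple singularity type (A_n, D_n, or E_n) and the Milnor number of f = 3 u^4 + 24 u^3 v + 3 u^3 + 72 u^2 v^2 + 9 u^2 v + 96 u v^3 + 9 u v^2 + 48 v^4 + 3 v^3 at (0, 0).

Type E_6, Milnor number mu = 6.

The Hessian of f at 0 has rank 0. Corank 2; j^3 = 3*(u + v)^3 is a perfect cube, so E-series; the 4-jet and mu = 6 give E_6.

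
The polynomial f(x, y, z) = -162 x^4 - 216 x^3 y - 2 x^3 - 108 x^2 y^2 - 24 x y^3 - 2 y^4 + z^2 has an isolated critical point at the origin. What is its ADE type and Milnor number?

The Hessian of f at 0 is [[0, 0, 0], [0, 0, 0], [0, 0, 2]] with rank 1, so corank 2. A Groebner basis of the Jacobian ideal J(f) in C{x,y,z} is {y^4, x*y^2 + y^3/9, x^2, z}; counting standard monomials gives mu = 6. Corank 2; j^3 = -2*x^3 is a perfect cube, so E-series; the 4-jet and mu = 6 give E_6.

Type E_6, Milnor number mu = 6.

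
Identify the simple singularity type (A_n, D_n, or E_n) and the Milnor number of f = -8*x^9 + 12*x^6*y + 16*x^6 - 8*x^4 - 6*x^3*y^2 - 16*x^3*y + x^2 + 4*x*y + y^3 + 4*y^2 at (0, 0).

Type A2, Milnor number mu = 2.

The Hessian of f at 0 has rank 1. Corank 1: A-series; mu = 2 gives A_2.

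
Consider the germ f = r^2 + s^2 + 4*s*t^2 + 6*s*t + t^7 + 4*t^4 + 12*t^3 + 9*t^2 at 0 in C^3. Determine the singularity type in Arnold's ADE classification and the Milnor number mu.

Type A_6, Milnor number mu = 6.

The Hessian of f at 0 is [[2, 6, 0], [6, 18, 0], [0, 0, 2]] with rank 2, so corank 1. A Groebner basis of the Jacobian ideal J(f) in C{s,t,r} is {s^3 + 9*s^2*t - 27*s^2/2 - 54*s*t + 81*s/4 + 243*t/4, s/2 + t^2 + 3*t/2, r}; counting standard monomials gives mu = 6. Corank 1: A-series; mu = 6 gives A_6.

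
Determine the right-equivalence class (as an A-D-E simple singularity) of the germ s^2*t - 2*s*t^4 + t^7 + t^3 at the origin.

The Hessian of f at 0 is [[0, 0], [0, 0]] with rank 0, so corank 2. A Groebner basis of the Jacobian ideal J(f) in C{s,t} is {t^3, s^2 + 3*t^2, s*t}; counting standard monomials gives mu = 4. Corank 2; j^3 = t*(s^2 + t^2) splits into three distinct lines over C (the quadratic factor has nonzero discriminant), so D_4.

D4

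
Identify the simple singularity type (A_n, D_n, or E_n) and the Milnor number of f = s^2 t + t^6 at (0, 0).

Type D_{7}, Milnor number mu = 7.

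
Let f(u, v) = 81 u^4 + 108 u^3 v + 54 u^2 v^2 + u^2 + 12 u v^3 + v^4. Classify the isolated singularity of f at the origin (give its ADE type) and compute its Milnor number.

Type A3, Milnor number mu = 3.

The Hessian of f at 0 is [[2, 0], [0, 0]] with rank 1, so corank 1. A Groebner basis of the Jacobian ideal J(f) in C{u,v} is {v^3, u}; counting standard monomials gives mu = 3. Corank 1: A-series; mu = 3 gives A_3.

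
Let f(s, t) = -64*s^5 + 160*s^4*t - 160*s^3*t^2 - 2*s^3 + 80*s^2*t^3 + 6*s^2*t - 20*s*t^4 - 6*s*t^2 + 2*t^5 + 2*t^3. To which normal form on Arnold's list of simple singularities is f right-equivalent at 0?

E_{8}

The Hessian of f at 0 has rank 0. Corank 2; j^3 = -2*(s - t)^3 is a perfect cube, so E-series; the 5-jet and mu = 8 give E_8.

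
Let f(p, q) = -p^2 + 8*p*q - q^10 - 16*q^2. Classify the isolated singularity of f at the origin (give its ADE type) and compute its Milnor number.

The Hessian of f at 0 has rank 1. Corank 1: A-series; mu = 9 gives A_9.

Type A_9, Milnor number mu = 9.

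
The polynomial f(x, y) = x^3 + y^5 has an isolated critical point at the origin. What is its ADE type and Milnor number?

The Hessian of f at 0 has rank 0. Corank 2; j^3 = x^3 is a perfect cube, so E-series; the 5-jet and mu = 8 give E_8.

Type E_8, Milnor number mu = 8.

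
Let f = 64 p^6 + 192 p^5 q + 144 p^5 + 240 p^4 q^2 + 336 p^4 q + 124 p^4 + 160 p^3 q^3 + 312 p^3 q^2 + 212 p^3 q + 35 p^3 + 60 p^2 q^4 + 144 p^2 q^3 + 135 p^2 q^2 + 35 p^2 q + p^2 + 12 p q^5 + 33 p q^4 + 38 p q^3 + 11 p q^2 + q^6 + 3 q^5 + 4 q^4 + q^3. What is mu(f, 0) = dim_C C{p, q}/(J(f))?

2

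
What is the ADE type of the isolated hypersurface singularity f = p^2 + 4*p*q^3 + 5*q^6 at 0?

A5

The Hessian of f at 0 has rank 1. Corank 1: A-series; mu = 5 gives A_5.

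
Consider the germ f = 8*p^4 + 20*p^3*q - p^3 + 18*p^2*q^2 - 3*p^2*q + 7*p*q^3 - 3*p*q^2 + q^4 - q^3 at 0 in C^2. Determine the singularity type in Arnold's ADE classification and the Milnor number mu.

The Hessian of f at 0 is [[0, 0], [0, 0]] with rank 0, so corank 2. A Groebner basis of the Jacobian ideal J(f) in C{p,q} is {3*p^2/4 + 3*p*q/2 + q^4 + q^3/4 + 3*q^2/4, p^3 - 9*p^2/4 - 9*p*q/2 + q^3/4 - 9*q^2/4, p^2*q + 7*p^2/4 + 7*p*q/2 - 5*q^3/12 + 7*q^2/4, -p^2 + p*q^2 - 2*p*q + 2*q^3/3 - q^2}; counting standard monomials gives mu = 7. Corank 2; j^3 = -(p + q)^3 is a perfect cube, so E-series; the 4-jet and mu = 7 give E_7.

Type E_7, Milnor number mu = 7.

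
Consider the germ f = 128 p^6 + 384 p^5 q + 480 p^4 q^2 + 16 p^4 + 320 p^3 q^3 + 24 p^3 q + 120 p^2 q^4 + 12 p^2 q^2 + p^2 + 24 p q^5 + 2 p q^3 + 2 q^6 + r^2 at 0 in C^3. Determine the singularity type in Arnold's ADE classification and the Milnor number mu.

The Hessian of f at 0 has rank 2. Corank 1: A-series; mu = 5 gives A_5.

Type A5, Milnor number mu = 5.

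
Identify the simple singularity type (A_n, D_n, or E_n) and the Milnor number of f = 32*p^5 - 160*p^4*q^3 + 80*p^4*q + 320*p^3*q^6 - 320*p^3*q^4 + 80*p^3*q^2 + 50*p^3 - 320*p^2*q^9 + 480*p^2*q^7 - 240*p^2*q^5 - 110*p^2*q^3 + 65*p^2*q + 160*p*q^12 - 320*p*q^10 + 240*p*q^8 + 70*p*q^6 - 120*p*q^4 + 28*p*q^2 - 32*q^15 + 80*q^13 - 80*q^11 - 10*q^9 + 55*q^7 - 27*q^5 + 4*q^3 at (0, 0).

The Hessian of f at 0 is [[0, 0], [0, 0]] with rank 0, so corank 2. A Groebner basis of the Jacobian ideal J(f) in C{p,q} is {-625*p*q/627 + q^4 - 250*q^2/627, p*q^2 + 2*q^3/5, p^2 + 2509*p*q/3135 + 502*q^2/3135}; counting standard monomials gives mu = 6. Corank 2; j^3 = (2*p + q)*(5*p + 2*q)^2 has shape L^2 M (L != M), so D-series; mu = 6 gives D_6.

Type D_6, Milnor number mu = 6.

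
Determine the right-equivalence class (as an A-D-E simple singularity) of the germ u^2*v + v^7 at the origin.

D8

The Hessian of f at 0 is [[0, 0], [0, 0]] with rank 0, so corank 2. A Groebner basis of the Jacobian ideal J(f) in C{u,v} is {u^2/7 + v^6, u^3, u*v}; counting standard monomials gives mu = 8. Corank 2; j^3 = u^2*v has shape L^2 M (L != M), so D-series; mu = 8 gives D_8.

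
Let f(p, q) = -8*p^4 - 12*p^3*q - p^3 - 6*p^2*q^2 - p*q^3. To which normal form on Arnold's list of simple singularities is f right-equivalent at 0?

E_{7}

The Hessian of f at 0 has rank 0. Corank 2; j^3 = -p^3 is a perfect cube, so E-series; the 4-jet and mu = 7 give E_7.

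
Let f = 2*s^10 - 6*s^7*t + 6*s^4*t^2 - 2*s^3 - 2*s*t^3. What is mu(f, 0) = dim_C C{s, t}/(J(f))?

The Hessian of f at 0 has rank 0. Corank 2; j^3 = -2*s^3 is a perfect cube, so E-series; the 4-jet and mu = 7 give E_7.

7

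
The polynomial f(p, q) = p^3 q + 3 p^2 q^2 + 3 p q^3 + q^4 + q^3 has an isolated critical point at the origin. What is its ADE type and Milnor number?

The Hessian of f at 0 has rank 0. Corank 2; j^3 = q^3 is a perfect cube, so E-series; the 4-jet and mu = 7 give E_7.

Type E_7, Milnor number mu = 7.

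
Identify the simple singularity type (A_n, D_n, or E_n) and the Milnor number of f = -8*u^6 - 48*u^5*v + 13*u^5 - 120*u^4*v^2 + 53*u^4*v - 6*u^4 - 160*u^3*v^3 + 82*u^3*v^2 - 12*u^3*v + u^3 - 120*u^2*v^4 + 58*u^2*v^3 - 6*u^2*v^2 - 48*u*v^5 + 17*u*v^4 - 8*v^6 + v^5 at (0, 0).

Type E_8, Milnor number mu = 8.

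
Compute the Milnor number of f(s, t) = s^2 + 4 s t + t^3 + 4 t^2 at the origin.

2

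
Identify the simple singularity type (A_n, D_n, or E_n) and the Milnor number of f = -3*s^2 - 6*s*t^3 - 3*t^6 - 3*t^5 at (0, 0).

Type A_4, Milnor number mu = 4.

The Hessian of f at 0 has rank 1. Corank 1: A-series; mu = 4 gives A_4.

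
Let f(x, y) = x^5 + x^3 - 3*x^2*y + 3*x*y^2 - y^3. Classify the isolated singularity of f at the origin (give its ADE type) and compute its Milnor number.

The Hessian of f at 0 has rank 0. Corank 2; j^3 = (x - y)^3 is a perfect cube, so E-series; the 5-jet and mu = 8 give E_8.

Type E_{8}, Milnor number mu = 8.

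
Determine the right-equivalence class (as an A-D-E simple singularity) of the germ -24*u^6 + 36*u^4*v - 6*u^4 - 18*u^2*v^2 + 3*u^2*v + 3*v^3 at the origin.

D4

The Hessian of f at 0 is [[0, 0], [0, 0]] with rank 0, so corank 2. A Groebner basis of the Jacobian ideal J(f) in C{u,v} is {v^3, u^2 + 3*v^2, u*v}; counting standard monomials gives mu = 4. Corank 2; j^3 = 3*v*(u^2 + v^2) splits into three distinct lines over C (the quadratic factor has nonzero discriminant), so D_4.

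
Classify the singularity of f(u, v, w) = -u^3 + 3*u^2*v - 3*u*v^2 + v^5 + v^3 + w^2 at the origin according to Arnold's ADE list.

E_{8}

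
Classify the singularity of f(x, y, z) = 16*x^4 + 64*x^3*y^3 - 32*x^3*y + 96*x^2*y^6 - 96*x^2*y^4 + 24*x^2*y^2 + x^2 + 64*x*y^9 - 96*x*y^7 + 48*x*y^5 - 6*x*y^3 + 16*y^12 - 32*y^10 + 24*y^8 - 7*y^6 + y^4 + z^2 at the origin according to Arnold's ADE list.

The Hessian of f at 0 has rank 2. Corank 1: A-series; mu = 3 gives A_3.

A_3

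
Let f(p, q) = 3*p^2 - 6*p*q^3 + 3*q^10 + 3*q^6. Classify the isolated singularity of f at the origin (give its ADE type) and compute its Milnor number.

Type A9, Milnor number mu = 9.

The Hessian of f at 0 has rank 1. Corank 1: A-series; mu = 9 gives A_9.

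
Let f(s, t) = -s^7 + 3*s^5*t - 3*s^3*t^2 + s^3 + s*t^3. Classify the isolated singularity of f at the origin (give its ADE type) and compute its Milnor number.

Type E_7, Milnor number mu = 7.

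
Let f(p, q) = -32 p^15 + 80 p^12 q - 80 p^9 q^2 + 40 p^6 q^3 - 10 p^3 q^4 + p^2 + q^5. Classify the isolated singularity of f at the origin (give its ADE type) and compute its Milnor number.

Type A_4, Milnor number mu = 4.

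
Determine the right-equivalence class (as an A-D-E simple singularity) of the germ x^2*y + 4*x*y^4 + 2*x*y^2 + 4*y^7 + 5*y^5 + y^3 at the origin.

D_6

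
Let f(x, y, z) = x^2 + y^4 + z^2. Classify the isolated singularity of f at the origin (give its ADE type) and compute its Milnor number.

Type A3, Milnor number mu = 3.

The Hessian of f at 0 is [[2, 0, 0], [0, 0, 0], [0, 0, 2]] with rank 2, so corank 1. A Groebner basis of the Jacobian ideal J(f) in C{x,y,z} is {y^3, x, z}; counting standard monomials gives mu = 3. Corank 1: A-series; mu = 3 gives A_3.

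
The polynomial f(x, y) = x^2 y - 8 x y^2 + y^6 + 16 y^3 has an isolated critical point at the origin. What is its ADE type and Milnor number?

Type D7, Milnor number mu = 7.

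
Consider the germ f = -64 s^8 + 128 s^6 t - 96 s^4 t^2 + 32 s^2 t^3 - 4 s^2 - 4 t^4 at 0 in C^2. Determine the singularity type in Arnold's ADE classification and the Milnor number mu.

Type A_3, Milnor number mu = 3.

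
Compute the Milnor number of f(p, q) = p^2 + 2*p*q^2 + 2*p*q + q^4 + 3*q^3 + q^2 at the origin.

The Hessian of f at 0 has rank 1. Corank 1: A-series; mu = 2 gives A_2.

2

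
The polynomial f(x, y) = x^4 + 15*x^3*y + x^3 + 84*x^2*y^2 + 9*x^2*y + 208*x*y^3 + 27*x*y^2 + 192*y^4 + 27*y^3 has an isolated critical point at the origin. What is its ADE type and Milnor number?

Type E_{7}, Milnor number mu = 7.

The Hessian of f at 0 has rank 0. Corank 2; j^3 = (x + 3*y)^3 is a perfect cube, so E-series; the 4-jet and mu = 7 give E_7.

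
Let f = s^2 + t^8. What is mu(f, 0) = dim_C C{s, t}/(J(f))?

The Hessian of f at 0 has rank 1. Corank 1: A-series; mu = 7 gives A_7.

7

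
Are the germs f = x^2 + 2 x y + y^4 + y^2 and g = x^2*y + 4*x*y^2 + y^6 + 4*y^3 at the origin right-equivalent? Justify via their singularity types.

The Hessian of f at 0 is [[2, 2], [2, 2]] with rank 1, so corank 1. A Groebner basis of the Jacobian ideal J(f) in C{x,y} is {y^3, x + y}; counting standard monomials gives mu = 3. Corank 1: A-series; mu = 3 gives A_3. The Hessian of g at 0 is [[0, 0], [0, 0]] with rank 0, so corank 2. A Groebner basis of the Jacobian ideal J(g) in C{x,y} is {x^2/6 + y^5 - 2*y^2/3, x^3 + 8*y^3, x*y + 2*y^2}; counting standard monomials gives mu = 7. Corank 2; j^3 = y*(x + 2*y)^2 has shape L^2 M (L != M), so D-series; mu = 7 gives D_7. f is A_3 but g is D_7, hence not right-equivalent.

No.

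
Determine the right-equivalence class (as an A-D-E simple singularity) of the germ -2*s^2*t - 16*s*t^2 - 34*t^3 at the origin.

D_{4}

The Hessian of f at 0 has rank 0. Corank 2; j^3 = -2*t*(s^2 + 8*s*t + 17*t^2) splits into three distinct lines over C (the quadratic factor has nonzero discriminant), so D_4.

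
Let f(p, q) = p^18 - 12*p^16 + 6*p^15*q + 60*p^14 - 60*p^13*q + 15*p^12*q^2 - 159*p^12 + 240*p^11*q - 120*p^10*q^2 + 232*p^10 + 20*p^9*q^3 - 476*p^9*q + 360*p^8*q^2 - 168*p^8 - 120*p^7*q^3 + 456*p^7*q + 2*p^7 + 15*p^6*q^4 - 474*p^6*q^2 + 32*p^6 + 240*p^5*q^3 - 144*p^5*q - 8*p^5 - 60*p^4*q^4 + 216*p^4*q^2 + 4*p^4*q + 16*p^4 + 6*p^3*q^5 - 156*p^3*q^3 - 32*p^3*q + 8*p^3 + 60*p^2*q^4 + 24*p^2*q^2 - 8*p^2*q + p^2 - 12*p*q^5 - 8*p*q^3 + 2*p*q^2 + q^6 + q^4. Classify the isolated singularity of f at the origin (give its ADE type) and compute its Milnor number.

Type A_5, Milnor number mu = 5.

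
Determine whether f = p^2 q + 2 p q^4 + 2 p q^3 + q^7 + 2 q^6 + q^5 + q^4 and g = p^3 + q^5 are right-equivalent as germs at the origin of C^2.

No.

The Hessian of f at 0 has rank 0. Corank 2; j^3 = p^2*q has shape L^2 M (L != M), so D-series; mu = 5 gives D_5. The Hessian of g at 0 has rank 0. Corank 2; j^3 = p^3 is a perfect cube, so E-series; the 5-jet and mu = 8 give E_8. f is D_5 but g is E_8, hence not right-equivalent.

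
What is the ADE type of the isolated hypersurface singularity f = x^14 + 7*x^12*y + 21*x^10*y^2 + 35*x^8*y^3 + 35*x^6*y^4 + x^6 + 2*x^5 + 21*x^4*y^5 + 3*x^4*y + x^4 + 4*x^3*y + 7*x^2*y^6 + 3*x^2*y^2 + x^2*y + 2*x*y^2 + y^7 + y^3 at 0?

The Hessian of f at 0 has rank 0. Corank 2; j^3 = y*(x + y)^2 has shape L^2 M (L != M), so D-series; mu = 8 gives D_8.

D_{8}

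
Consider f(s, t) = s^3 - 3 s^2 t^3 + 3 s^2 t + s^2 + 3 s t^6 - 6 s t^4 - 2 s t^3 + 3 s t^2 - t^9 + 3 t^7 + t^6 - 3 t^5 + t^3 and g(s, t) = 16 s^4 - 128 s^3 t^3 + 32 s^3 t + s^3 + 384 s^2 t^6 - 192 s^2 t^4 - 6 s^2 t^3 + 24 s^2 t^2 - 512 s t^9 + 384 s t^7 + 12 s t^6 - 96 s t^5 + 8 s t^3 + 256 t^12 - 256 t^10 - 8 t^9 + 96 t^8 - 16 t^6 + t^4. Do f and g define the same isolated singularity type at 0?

The Hessian of f at 0 has rank 1. Corank 1: A-series; mu = 2 gives A_2. The Hessian of g at 0 has rank 0. Corank 2; j^3 = s^3 is a perfect cube, so E-series; the 4-jet and mu = 6 give E_6. f is A_2 but g is E_6, hence not right-equivalent.

No.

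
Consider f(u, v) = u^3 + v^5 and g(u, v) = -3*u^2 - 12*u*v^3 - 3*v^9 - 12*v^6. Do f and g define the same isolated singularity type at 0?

No.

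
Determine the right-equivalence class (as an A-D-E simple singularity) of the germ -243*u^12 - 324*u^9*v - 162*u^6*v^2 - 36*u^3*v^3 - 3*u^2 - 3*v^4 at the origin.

A_3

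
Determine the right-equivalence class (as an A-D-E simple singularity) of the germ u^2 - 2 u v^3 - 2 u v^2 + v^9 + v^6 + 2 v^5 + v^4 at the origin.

The Hessian of f at 0 has rank 1. Corank 1: A-series; mu = 8 gives A_8.

A8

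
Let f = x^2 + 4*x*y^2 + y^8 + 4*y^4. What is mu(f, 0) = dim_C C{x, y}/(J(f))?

7

The Hessian of f at 0 is [[2, 0], [0, 0]] with rank 1, so corank 1. A Groebner basis of the Jacobian ideal J(f) in C{x,y} is {x^4, x^3*y, x/2 + y^2}; counting standard monomials gives mu = 7. Corank 1: A-series; mu = 7 gives A_7.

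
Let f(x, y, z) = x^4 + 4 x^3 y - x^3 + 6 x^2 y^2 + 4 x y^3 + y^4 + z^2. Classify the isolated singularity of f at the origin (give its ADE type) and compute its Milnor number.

Type E_6, Milnor number mu = 6.

The Hessian of f at 0 has rank 1. Corank 2; j^3 = -x^3 is a perfect cube, so E-series; the 4-jet and mu = 6 give E_6.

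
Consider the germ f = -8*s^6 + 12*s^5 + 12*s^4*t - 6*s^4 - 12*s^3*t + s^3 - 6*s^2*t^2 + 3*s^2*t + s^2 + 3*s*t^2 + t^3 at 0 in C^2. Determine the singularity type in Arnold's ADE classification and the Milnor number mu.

Type A2, Milnor number mu = 2.

The Hessian of f at 0 has rank 1. Corank 1: A-series; mu = 2 gives A_2.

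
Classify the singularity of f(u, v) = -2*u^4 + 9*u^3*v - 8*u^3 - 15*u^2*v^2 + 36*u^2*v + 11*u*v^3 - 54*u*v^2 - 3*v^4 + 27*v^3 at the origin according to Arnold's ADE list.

E_{7}

The Hessian of f at 0 is [[0, 0], [0, 0]] with rank 0, so corank 2. A Groebner basis of the Jacobian ideal J(f) in C{u,v} is {768*u^2 - 2304*u*v + v^4 + 8*v^3 + 1728*v^2, u^3 + 180*u^2 - 540*u*v - 3*v^3/2 + 405*v^2, u^2*v + 88*u^2 - 264*u*v - 4*v^3/3 + 198*v^2, 32*u^2 + u*v^2 - 96*u*v - 7*v^3/6 + 72*v^2}; counting standard monomials gives mu = 7. Corank 2; j^3 = -(2*u - 3*v)^3 is a perfect cube, so E-series; the 4-jet and mu = 7 give E_7.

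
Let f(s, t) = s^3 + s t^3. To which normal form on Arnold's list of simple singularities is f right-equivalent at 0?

E_7

The Hessian of f at 0 has rank 0. Corank 2; j^3 = s^3 is a perfect cube, so E-series; the 4-jet and mu = 7 give E_7.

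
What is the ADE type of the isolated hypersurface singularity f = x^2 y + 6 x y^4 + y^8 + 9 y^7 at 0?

D_{9}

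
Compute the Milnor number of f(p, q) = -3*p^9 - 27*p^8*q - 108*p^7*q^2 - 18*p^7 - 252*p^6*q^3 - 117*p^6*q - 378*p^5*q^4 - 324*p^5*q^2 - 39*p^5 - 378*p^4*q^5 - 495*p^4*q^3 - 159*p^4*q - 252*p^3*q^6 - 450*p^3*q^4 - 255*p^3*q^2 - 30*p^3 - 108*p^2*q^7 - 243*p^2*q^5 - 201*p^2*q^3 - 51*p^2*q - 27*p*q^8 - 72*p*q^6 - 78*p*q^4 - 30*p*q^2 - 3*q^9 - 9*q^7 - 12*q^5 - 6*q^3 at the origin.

4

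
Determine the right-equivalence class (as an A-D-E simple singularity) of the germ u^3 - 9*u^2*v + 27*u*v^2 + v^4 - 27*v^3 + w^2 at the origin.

E6

The Hessian of f at 0 is [[0, 0, 0], [0, 0, 0], [0, 0, 2]] with rank 1, so corank 2. A Groebner basis of the Jacobian ideal J(f) in C{u,v,w} is {v^3, u^2 - 6*u*v + 9*v^2, w}; counting standard monomials gives mu = 6. Corank 2; j^3 = (u - 3*v)^3 is a perfect cube, so E-series; the 4-jet and mu = 6 give E_6.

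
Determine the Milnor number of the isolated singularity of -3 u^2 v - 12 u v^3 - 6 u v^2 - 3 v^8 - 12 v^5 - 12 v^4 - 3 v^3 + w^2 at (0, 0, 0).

9

The Hessian of f at 0 is [[0, 0, 0], [0, 0, 0], [0, 0, 2]] with rank 1, so corank 2. A Groebner basis of the Jacobian ideal J(f) in C{u,v,w} is {u^4 + 3*u^3 + 7*u^2*v + 4*u^2 + 27*u*v^2/2 + 13*u*v/4 - 3*v^2/4, u^3*v - 3*u^3/2 - 3*u^2*v - u^2 - 4*u*v^2 - 3*u*v/4 + v^2/4, u^3/2 + u^2*v^2 + u^2*v/2, u*v/2 + v^3 + v^2/2, w}; counting standard monomials gives mu = 9. Corank 2; j^3 = -3*v*(u + v)^2 has shape L^2 M (L != M), so D-series; mu = 9 gives D_9.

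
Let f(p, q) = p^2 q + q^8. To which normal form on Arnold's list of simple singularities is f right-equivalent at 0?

The Hessian of f at 0 is [[0, 0], [0, 0]] with rank 0, so corank 2. A Groebner basis of the Jacobian ideal J(f) in C{p,q} is {p^2/8 + q^7, p^3, p*q}; counting standard monomials gives mu = 9. Corank 2; j^3 = p^2*q has shape L^2 M (L != M), so D-series; mu = 9 gives D_9.

D9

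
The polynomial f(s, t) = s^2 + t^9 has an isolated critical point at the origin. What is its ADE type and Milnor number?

Type A8, Milnor number mu = 8.

The Hessian of f at 0 has rank 1. Corank 1: A-series; mu = 8 gives A_8.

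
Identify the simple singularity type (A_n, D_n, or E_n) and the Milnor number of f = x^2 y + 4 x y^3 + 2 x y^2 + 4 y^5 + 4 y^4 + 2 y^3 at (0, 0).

Type D4, Milnor number mu = 4.

The Hessian of f at 0 has rank 0. Corank 2; j^3 = y*(x^2 + 2*x*y + 2*y^2) splits into three distinct lines over C (the quadratic factor has nonzero discriminant), so D_4.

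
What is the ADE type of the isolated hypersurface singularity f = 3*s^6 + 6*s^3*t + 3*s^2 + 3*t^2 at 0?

A_{1}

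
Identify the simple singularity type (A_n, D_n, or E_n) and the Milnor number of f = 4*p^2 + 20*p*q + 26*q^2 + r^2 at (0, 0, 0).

The Hessian of f at 0 is [[8, 20, 0], [20, 52, 0], [0, 0, 2]] with rank 3, so corank 0. A Groebner basis of the Jacobian ideal J(f) in C{p,q,r} is {p, q, r}; counting standard monomials gives mu = 1. Corank 0: nondegenerate Morse point, so A_1.

Type A_{1}, Milnor number mu = 1.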